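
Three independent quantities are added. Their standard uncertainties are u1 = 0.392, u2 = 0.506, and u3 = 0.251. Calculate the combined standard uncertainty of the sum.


For a sum of independent quantities, uc = sqrt(u1^2 + u2^2 + u3^2).
uc = sqrt(0.392^2 + 0.506^2 + 0.251^2)
uc = sqrt(0.153664 + 0.256036 + 0.063001)
uc = 0.6875

0.6875


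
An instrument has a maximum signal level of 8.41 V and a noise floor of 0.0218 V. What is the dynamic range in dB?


Dynamic range = 20 * log10(Vmax / Vnoise).
DR = 20 * log10(8.41 / 0.0218)
DR = 20 * log10(385.78)
DR = 51.73 dB

51.73 dB


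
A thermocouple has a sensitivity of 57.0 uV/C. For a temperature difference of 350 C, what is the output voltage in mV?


The thermocouple output V = sensitivity * dT.
V = 57.0 uV/C * 350 C
V = 19950.0 uV
V = 19.95 mV

19.95 mV


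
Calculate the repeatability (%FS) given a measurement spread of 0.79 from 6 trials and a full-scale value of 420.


Repeatability = (spread / full scale) * 100%.
R = (0.79 / 420) * 100
R = 0.188 %FS

0.188 %FS


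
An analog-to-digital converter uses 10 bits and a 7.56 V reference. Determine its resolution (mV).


The resolution (LSB) of an ADC is Vref / 2^n.
LSB = 7.56 / 2^10
LSB = 7.56 / 1024
LSB = 0.00738281 V = 7.3828125 mV

7.3828125 mV


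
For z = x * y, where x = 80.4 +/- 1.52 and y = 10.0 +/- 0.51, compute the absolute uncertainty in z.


For a product z = x*y, the relative uncertainty is:
uz/z = sqrt((ux/x)^2 + (uy/y)^2)
Relative uncertainties: ux/x = 1.52/80.4 = 0.018905
uy/y = 0.51/10.0 = 0.051
z = 80.4 * 10.0 = 804.0
uz = 804.0 * sqrt(0.018905^2 + 0.051^2) = 43.731

43.731


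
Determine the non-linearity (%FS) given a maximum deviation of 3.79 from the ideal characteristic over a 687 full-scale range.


Linearity error = (max deviation / full scale) * 100%.
Linearity = (3.79 / 687) * 100
Linearity = 0.552 %FS

0.552 %FS


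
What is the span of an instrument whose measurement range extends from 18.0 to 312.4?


Span = upper range - lower range.
Span = 312.4 - (18.0)
Span = 294.4

294.4


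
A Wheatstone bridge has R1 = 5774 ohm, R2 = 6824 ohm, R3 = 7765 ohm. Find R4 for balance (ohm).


At balance: R1*R4 = R2*R3, so R4 = R2*R3/R1.
R4 = 6824 * 7765 / 5774
R4 = 52988360 / 5774
R4 = 9177.06 ohm

9177.06 ohm


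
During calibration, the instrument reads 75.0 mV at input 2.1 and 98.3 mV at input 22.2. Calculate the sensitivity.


Sensitivity = (y2 - y1) / (x2 - x1).
S = (98.3 - 75.0) / (22.2 - 2.1)
S = 23.3 / 20.1
S = 1.1592 mV/unit

1.1592 mV/unit


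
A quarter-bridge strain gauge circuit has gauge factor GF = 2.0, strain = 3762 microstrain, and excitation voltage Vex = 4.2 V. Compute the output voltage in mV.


Quarter bridge output: Vout = (GF * epsilon * Vex) / 4.
Vout = (2.0 * 3762e-6 * 4.2) / 4
Vout = 0.0316008 / 4 V
Vout = 0.0079002 V = 7.9002 mV

7.9002 mV


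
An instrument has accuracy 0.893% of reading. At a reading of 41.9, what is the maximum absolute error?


Absolute error = (accuracy% / 100) * reading.
Error = (0.893 / 100) * 41.9
Error = 0.00893 * 41.9
Error = 0.3742

0.3742


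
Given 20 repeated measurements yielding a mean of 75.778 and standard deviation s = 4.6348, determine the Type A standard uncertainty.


The standard uncertainty for Type A evaluation is u = s / sqrt(n).
u = 4.6348 / sqrt(20)
u = 4.6348 / 4.4721
u = 1.0364

1.0364


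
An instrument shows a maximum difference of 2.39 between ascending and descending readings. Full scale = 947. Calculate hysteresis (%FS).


Hysteresis = (max difference / full scale) * 100%.
H = (2.39 / 947) * 100
H = 0.252 %FS

0.252 %FS


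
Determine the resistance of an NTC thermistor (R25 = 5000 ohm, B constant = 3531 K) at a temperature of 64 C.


NTC thermistor equation: Rt = R25 * exp(B * (1/T - 1/T25)).
T in Kelvin: 337.15 K, T25 = 298.15 K
1/T - 1/T25 = 1/337.15 - 1/298.15 = -0.00038798
B * (1/T - 1/T25) = 3531 * -0.00038798 = -1.3699
Rt = 5000 * exp(-1.3699) = 1270.6 ohm

1270.6 ohm


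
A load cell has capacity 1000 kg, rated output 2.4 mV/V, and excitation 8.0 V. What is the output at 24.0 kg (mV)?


Vout = rated_output * Vex * (load / capacity).
Vout = 2.4 * 8.0 * (24.0 / 1000)
Vout = 2.4 * 8.0 * 0.024
Vout = 0.461 mV

0.461 mV


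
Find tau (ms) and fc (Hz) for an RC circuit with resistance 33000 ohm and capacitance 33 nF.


Time constant: tau = R * C.
tau = 33000 * 3.30e-08 = 0.001089 s
tau = 1.089 ms
Cutoff frequency: fc = 1 / (2*pi*R*C).
fc = 1 / (2*pi*0.001089) = 146.15 Hz

tau = 1.089 ms, fc = 146.15 Hz


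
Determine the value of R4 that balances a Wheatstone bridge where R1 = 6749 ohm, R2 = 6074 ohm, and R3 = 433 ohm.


At balance: R1*R4 = R2*R3, so R4 = R2*R3/R1.
R4 = 6074 * 433 / 6749
R4 = 2630042 / 6749
R4 = 389.69 ohm

389.69 ohm


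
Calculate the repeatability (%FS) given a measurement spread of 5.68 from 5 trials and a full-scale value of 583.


Repeatability = (spread / full scale) * 100%.
R = (5.68 / 583) * 100
R = 0.974 %FS

0.974 %FS


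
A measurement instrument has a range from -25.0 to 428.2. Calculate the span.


Span = upper range - lower range.
Span = 428.2 - (-25.0)
Span = 453.2

453.2


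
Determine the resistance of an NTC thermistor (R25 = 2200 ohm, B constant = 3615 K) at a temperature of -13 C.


NTC thermistor equation: Rt = R25 * exp(B * (1/T - 1/T25)).
T in Kelvin: 260.15 K, T25 = 298.15 K
1/T - 1/T25 = 1/260.15 - 1/298.15 = 0.00048992
B * (1/T - 1/T25) = 3615 * 0.00048992 = 1.7711
Rt = 2200 * exp(1.7711) = 12929.6 ohm

12929.6 ohm


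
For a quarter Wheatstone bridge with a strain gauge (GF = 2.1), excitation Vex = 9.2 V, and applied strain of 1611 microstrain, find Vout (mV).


Quarter bridge output: Vout = (GF * epsilon * Vex) / 4.
Vout = (2.1 * 1611e-6 * 9.2) / 4
Vout = 0.03112452 / 4 V
Vout = 0.00778113 V = 7.7811 mV

7.7811 mV


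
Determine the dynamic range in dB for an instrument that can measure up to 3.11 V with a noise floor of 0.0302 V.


Dynamic range = 20 * log10(Vmax / Vnoise).
DR = 20 * log10(3.11 / 0.0302)
DR = 20 * log10(102.98)
DR = 40.26 dB

40.26 dB


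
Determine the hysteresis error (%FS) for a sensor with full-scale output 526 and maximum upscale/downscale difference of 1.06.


Hysteresis = (max difference / full scale) * 100%.
H = (1.06 / 526) * 100
H = 0.202 %FS

0.202 %FS


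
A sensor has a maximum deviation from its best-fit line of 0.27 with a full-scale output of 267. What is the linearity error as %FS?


Linearity error = (max deviation / full scale) * 100%.
Linearity = (0.27 / 267) * 100
Linearity = 0.101 %FS

0.101 %FS


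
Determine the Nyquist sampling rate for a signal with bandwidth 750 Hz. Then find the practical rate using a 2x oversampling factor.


By Nyquist theorem, fs_min = 2 * fmax.
fs_min = 2 * 750 = 1500 Hz
Practical rate = 2 * fs_min = 2 * 1500 = 3000 Hz

fs_min = 1500 Hz, fs_practical = 3000 Hz


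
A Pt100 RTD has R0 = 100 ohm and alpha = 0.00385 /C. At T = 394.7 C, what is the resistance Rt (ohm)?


The RTD equation: Rt = R0 * (1 + alpha * T).
Rt = 100 * (1 + 0.00385 * 394.7)
Rt = 100 * (1 + 1.519595)
Rt = 100 * 2.519595
Rt = 251.959 ohm

251.959 ohm


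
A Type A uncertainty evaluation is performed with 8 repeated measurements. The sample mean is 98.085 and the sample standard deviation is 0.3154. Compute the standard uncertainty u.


The standard uncertainty for Type A evaluation is u = s / sqrt(n).
u = 0.3154 / sqrt(8)
u = 0.3154 / 2.8284
u = 0.1115

0.1115


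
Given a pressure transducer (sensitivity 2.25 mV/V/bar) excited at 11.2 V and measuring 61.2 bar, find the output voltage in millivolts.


Output = sensitivity * Vex * P.
Vout = 2.25 * 11.2 * 61.2
Vout = 25.2 * 61.2
Vout = 1542.24 mV

1542.24 mV


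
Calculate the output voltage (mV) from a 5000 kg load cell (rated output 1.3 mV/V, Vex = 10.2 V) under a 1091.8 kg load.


Vout = rated_output * Vex * (load / capacity).
Vout = 1.3 * 10.2 * (1091.8 / 5000)
Vout = 1.3 * 10.2 * 0.21836
Vout = 2.895 mV

2.895 mV


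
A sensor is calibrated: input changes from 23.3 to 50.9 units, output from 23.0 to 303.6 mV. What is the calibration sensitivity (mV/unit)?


Sensitivity = (y2 - y1) / (x2 - x1).
S = (303.6 - 23.0) / (50.9 - 23.3)
S = 280.6 / 27.6
S = 10.1667 mV/unit

10.1667 mV/unit


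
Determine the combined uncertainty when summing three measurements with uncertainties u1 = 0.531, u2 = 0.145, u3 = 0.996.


For a sum of independent quantities, uc = sqrt(u1^2 + u2^2 + u3^2).
uc = sqrt(0.531^2 + 0.145^2 + 0.996^2)
uc = sqrt(0.281961 + 0.021025 + 0.992016)
uc = 1.138

1.138


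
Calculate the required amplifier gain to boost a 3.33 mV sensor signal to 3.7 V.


Gain = Vout / Vin (converting to same units).
G = 3.7 V / 3.33 mV
G = 3700.0 mV / 3.33 mV
G = 1111.11

1111.11


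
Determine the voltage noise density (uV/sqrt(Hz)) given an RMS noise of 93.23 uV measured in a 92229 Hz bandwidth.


Noise spectral density = Vrms / sqrt(BW).
NSD = 93.23 / sqrt(92229)
NSD = 93.23 / 303.6923
NSD = 0.307 uV/sqrt(Hz)

0.307 uV/sqrt(Hz)


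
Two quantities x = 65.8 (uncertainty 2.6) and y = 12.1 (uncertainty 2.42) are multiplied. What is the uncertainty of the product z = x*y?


For a product z = x*y, the relative uncertainty is:
uz/z = sqrt((ux/x)^2 + (uy/y)^2)
Relative uncertainties: ux/x = 2.6/65.8 = 0.039514
uy/y = 2.42/12.1 = 0.2
z = 65.8 * 12.1 = 796.2
uz = 796.2 * sqrt(0.039514^2 + 0.2^2) = 162.314

162.314


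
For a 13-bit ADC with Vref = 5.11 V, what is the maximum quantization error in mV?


The maximum quantization error is +/- LSB/2.
LSB = Vref / 2^n = 5.11 / 8192 = 0.00062378 V
Max error = LSB / 2 = 0.00062378 / 2 = 0.00031189 V
Max error = 0.3119 mV

0.3119 mV


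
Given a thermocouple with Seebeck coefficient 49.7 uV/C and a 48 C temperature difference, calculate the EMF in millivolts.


The thermocouple output V = sensitivity * dT.
V = 49.7 uV/C * 48 C
V = 2385.6 uV
V = 2.386 mV

2.386 mV


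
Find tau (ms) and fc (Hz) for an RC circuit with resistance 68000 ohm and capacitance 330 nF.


Time constant: tau = R * C.
tau = 68000 * 3.30e-07 = 0.02244 s
tau = 22.44 ms
Cutoff frequency: fc = 1 / (2*pi*R*C).
fc = 1 / (2*pi*0.02244) = 7.09 Hz

tau = 22.44 ms, fc = 7.09 Hz


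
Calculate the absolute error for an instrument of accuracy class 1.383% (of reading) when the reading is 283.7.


Absolute error = (accuracy% / 100) * reading.
Error = (1.383 / 100) * 283.7
Error = 0.01383 * 283.7
Error = 3.9236

3.9236


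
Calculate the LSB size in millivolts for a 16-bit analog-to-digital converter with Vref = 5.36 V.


The resolution (LSB) of an ADC is Vref / 2^n.
LSB = 5.36 / 2^16
LSB = 5.36 / 65536
LSB = 8.179e-05 V = 0.08178711 mV

0.08178711 mV


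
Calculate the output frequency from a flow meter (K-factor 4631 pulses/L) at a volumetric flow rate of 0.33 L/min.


Frequency = K * Q / 60 (converting L/min to L/s).
f = 4631 * 0.33 / 60
f = 1528.23 / 60
f = 25.47 Hz

25.47 Hz


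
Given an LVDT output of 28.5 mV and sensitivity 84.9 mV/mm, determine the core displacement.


Displacement = Vout / sensitivity.
d = 28.5 / 84.9
d = 0.336 mm

0.336 mm


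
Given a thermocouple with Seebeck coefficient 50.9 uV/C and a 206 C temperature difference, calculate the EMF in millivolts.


The thermocouple output V = sensitivity * dT.
V = 50.9 uV/C * 206 C
V = 10485.4 uV
V = 10.485 mV

10.485 mV


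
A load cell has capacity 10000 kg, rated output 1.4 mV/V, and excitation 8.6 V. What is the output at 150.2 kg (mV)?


Vout = rated_output * Vex * (load / capacity).
Vout = 1.4 * 8.6 * (150.2 / 10000)
Vout = 1.4 * 8.6 * 0.01502
Vout = 0.181 mV

0.181 mV


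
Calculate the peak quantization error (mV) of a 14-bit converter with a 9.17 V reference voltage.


The maximum quantization error is +/- LSB/2.
LSB = Vref / 2^n = 9.17 / 16384 = 0.00055969 V
Max error = LSB / 2 = 0.00055969 / 2 = 0.00027985 V
Max error = 0.2798 mV

0.2798 mV


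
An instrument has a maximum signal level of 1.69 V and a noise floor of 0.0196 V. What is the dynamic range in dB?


Dynamic range = 20 * log10(Vmax / Vnoise).
DR = 20 * log10(1.69 / 0.0196)
DR = 20 * log10(86.22)
DR = 38.71 dB

38.71 dB


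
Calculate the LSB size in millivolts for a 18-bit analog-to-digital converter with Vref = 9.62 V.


The resolution (LSB) of an ADC is Vref / 2^n.
LSB = 9.62 / 2^18
LSB = 9.62 / 262144
LSB = 3.67e-05 V = 0.03669739 mV

0.03669739 mV


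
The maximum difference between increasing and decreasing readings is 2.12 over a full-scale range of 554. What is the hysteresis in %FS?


Hysteresis = (max difference / full scale) * 100%.
H = (2.12 / 554) * 100
H = 0.383 %FS

0.383 %FS


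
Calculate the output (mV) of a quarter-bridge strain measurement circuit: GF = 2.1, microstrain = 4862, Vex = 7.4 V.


Quarter bridge output: Vout = (GF * epsilon * Vex) / 4.
Vout = (2.1 * 4862e-6 * 7.4) / 4
Vout = 0.07555548 / 4 V
Vout = 0.01888887 V = 18.8889 mV

18.8889 mV


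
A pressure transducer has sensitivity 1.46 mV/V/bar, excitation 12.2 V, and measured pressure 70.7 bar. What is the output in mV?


Output = sensitivity * Vex * P.
Vout = 1.46 * 12.2 * 70.7
Vout = 17.812 * 70.7
Vout = 1259.31 mV

1259.31 mV


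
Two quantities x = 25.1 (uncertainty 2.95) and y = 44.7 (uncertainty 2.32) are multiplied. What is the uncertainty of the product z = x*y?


For a product z = x*y, the relative uncertainty is:
uz/z = sqrt((ux/x)^2 + (uy/y)^2)
Relative uncertainties: ux/x = 2.95/25.1 = 0.11753
uy/y = 2.32/44.7 = 0.051902
z = 25.1 * 44.7 = 1122.0
uz = 1122.0 * sqrt(0.11753^2 + 0.051902^2) = 144.15

144.15


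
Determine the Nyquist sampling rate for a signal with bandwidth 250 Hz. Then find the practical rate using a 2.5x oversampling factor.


By Nyquist theorem, fs_min = 2 * fmax.
fs_min = 2 * 250 = 500 Hz
Practical rate = 2.5 * fs_min = 2.5 * 500 = 1250 Hz

fs_min = 500 Hz, fs_practical = 1250 Hz


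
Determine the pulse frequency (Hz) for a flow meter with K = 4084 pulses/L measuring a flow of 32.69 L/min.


Frequency = K * Q / 60 (converting L/min to L/s).
f = 4084 * 32.69 / 60
f = 133505.96 / 60
f = 2225.1 Hz

2225.1 Hz


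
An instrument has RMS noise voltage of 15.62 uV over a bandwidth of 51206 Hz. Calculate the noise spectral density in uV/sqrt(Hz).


Noise spectral density = Vrms / sqrt(BW).
NSD = 15.62 / sqrt(51206)
NSD = 15.62 / 226.2874
NSD = 0.069 uV/sqrt(Hz)

0.069 uV/sqrt(Hz)


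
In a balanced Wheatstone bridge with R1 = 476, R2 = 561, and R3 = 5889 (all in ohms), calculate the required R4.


At balance: R1*R4 = R2*R3, so R4 = R2*R3/R1.
R4 = 561 * 5889 / 476
R4 = 3303729 / 476
R4 = 6940.61 ohm

6940.61 ohm


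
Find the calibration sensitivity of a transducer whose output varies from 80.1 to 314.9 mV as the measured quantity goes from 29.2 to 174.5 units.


Sensitivity = (y2 - y1) / (x2 - x1).
S = (314.9 - 80.1) / (174.5 - 29.2)
S = 234.8 / 145.3
S = 1.616 mV/unit

1.616 mV/unit


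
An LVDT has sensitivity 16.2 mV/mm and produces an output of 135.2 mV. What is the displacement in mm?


Displacement = Vout / sensitivity.
d = 135.2 / 16.2
d = 8.346 mm

8.346 mm


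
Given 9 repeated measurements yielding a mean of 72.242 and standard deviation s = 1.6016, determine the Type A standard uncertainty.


The standard uncertainty for Type A evaluation is u = s / sqrt(n).
u = 1.6016 / sqrt(9)
u = 1.6016 / 3.0
u = 0.5339

0.5339


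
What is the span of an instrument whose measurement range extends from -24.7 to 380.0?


Span = upper range - lower range.
Span = 380.0 - (-24.7)
Span = 404.7

404.7


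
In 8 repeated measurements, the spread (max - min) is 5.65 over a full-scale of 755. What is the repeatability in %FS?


Repeatability = (spread / full scale) * 100%.
R = (5.65 / 755) * 100
R = 0.748 %FS

0.748 %FS


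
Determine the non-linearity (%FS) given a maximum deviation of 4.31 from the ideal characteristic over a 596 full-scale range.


Linearity error = (max deviation / full scale) * 100%.
Linearity = (4.31 / 596) * 100
Linearity = 0.723 %FS

0.723 %FS


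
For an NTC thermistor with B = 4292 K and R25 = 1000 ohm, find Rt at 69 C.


NTC thermistor equation: Rt = R25 * exp(B * (1/T - 1/T25)).
T in Kelvin: 342.15 K, T25 = 298.15 K
1/T - 1/T25 = 1/342.15 - 1/298.15 = -0.00043132
B * (1/T - 1/T25) = 4292 * -0.00043132 = -1.8512
Rt = 1000 * exp(-1.8512) = 157.0 ohm

157.0 ohm


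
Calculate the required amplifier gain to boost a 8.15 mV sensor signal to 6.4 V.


Gain = Vout / Vin (converting to same units).
G = 6.4 V / 8.15 mV
G = 6400.0 mV / 8.15 mV
G = 785.28

785.28


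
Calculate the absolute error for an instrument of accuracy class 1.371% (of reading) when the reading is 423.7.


Absolute error = (accuracy% / 100) * reading.
Error = (1.371 / 100) * 423.7
Error = 0.01371 * 423.7
Error = 5.8089

5.8089


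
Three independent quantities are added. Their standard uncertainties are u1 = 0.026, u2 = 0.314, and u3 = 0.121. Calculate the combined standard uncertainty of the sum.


For a sum of independent quantities, uc = sqrt(u1^2 + u2^2 + u3^2).
uc = sqrt(0.026^2 + 0.314^2 + 0.121^2)
uc = sqrt(0.000676 + 0.098596 + 0.014641)
uc = 0.3375

0.3375


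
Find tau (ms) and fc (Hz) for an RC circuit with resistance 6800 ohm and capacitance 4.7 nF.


Time constant: tau = R * C.
tau = 6800 * 4.70e-09 = 3.196e-05 s
tau = 0.032 ms
Cutoff frequency: fc = 1 / (2*pi*R*C).
fc = 1 / (2*pi*3.196e-05) = 4979.82 Hz

tau = 0.032 ms, fc = 4979.82 Hz


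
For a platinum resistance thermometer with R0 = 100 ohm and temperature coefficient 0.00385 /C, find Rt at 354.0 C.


The RTD equation: Rt = R0 * (1 + alpha * T).
Rt = 100 * (1 + 0.00385 * 354.0)
Rt = 100 * (1 + 1.3629)
Rt = 100 * 2.3629
Rt = 236.29 ohm

236.29 ohm


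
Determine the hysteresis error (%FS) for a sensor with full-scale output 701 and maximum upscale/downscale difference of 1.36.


Hysteresis = (max difference / full scale) * 100%.
H = (1.36 / 701) * 100
H = 0.194 %FS

0.194 %FS


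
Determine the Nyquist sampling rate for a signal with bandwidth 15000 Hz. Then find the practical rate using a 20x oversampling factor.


By Nyquist theorem, fs_min = 2 * fmax.
fs_min = 2 * 15000 = 30000 Hz
Practical rate = 20 * fs_min = 20 * 30000 = 600000 Hz

fs_min = 30000 Hz, fs_practical = 600000 Hz


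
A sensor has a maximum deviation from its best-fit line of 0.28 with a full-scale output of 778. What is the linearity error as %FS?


Linearity error = (max deviation / full scale) * 100%.
Linearity = (0.28 / 778) * 100
Linearity = 0.036 %FS

0.036 %FS


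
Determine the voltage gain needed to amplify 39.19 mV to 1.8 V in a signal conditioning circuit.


Gain = Vout / Vin (converting to same units).
G = 1.8 V / 39.19 mV
G = 1800.0 mV / 39.19 mV
G = 45.93

45.93


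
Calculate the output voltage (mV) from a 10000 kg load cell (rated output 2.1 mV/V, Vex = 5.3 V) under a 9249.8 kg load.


Vout = rated_output * Vex * (load / capacity).
Vout = 2.1 * 5.3 * (9249.8 / 10000)
Vout = 2.1 * 5.3 * 0.92498
Vout = 10.295 mV

10.295 mV


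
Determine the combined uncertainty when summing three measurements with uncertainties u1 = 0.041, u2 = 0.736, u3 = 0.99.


For a sum of independent quantities, uc = sqrt(u1^2 + u2^2 + u3^2).
uc = sqrt(0.041^2 + 0.736^2 + 0.99^2)
uc = sqrt(0.001681 + 0.541696 + 0.9801)
uc = 1.2343

1.2343


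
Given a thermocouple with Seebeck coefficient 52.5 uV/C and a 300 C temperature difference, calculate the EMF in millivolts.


The thermocouple output V = sensitivity * dT.
V = 52.5 uV/C * 300 C
V = 15750.0 uV
V = 15.75 mV

15.75 mV


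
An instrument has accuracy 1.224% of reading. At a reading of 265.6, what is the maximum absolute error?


Absolute error = (accuracy% / 100) * reading.
Error = (1.224 / 100) * 265.6
Error = 0.01224 * 265.6
Error = 3.2509

3.2509


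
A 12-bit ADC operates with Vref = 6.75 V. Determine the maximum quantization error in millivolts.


The maximum quantization error is +/- LSB/2.
LSB = Vref / 2^n = 6.75 / 4096 = 0.00164795 V
Max error = LSB / 2 = 0.00164795 / 2 = 0.00082397 V
Max error = 0.824 mV

0.824 mV


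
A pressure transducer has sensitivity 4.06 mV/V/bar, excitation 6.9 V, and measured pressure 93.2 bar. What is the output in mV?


Output = sensitivity * Vex * P.
Vout = 4.06 * 6.9 * 93.2
Vout = 28.014 * 93.2
Vout = 2610.9 mV

2610.9 mV


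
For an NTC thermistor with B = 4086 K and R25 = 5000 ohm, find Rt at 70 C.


NTC thermistor equation: Rt = R25 * exp(B * (1/T - 1/T25)).
T in Kelvin: 343.15 K, T25 = 298.15 K
1/T - 1/T25 = 1/343.15 - 1/298.15 = -0.00043984
B * (1/T - 1/T25) = 4086 * -0.00043984 = -1.7972
Rt = 5000 * exp(-1.7972) = 828.8 ohm

828.8 ohm


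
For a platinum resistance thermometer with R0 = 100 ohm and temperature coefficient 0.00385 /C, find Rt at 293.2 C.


The RTD equation: Rt = R0 * (1 + alpha * T).
Rt = 100 * (1 + 0.00385 * 293.2)
Rt = 100 * (1 + 1.12882)
Rt = 100 * 2.12882
Rt = 212.882 ohm

212.882 ohm


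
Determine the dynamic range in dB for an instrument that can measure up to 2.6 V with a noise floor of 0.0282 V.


Dynamic range = 20 * log10(Vmax / Vnoise).
DR = 20 * log10(2.6 / 0.0282)
DR = 20 * log10(92.2)
DR = 39.29 dB

39.29 dB


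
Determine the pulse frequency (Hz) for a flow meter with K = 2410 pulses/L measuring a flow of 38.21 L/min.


Frequency = K * Q / 60 (converting L/min to L/s).
f = 2410 * 38.21 / 60
f = 92086.1 / 60
f = 1534.77 Hz

1534.77 Hz


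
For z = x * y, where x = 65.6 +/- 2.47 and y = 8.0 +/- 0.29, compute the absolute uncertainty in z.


For a product z = x*y, the relative uncertainty is:
uz/z = sqrt((ux/x)^2 + (uy/y)^2)
Relative uncertainties: ux/x = 2.47/65.6 = 0.037652
uy/y = 0.29/8.0 = 0.03625
z = 65.6 * 8.0 = 524.8
uz = 524.8 * sqrt(0.037652^2 + 0.03625^2) = 27.429

27.429


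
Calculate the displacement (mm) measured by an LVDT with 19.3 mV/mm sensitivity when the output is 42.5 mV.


Displacement = Vout / sensitivity.
d = 42.5 / 19.3
d = 2.202 mm

2.202 mm


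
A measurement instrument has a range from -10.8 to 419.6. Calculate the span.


Span = upper range - lower range.
Span = 419.6 - (-10.8)
Span = 430.4

430.4


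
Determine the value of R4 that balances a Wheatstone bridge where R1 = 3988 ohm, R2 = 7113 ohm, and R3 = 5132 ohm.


At balance: R1*R4 = R2*R3, so R4 = R2*R3/R1.
R4 = 7113 * 5132 / 3988
R4 = 36503916 / 3988
R4 = 9153.44 ohm

9153.44 ohm


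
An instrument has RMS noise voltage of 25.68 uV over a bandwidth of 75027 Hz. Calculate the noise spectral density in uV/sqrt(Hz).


Noise spectral density = Vrms / sqrt(BW).
NSD = 25.68 / sqrt(75027)
NSD = 25.68 / 273.9106
NSD = 0.0938 uV/sqrt(Hz)

0.0938 uV/sqrt(Hz)


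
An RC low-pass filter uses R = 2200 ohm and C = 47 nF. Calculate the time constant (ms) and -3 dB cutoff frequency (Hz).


Time constant: tau = R * C.
tau = 2200 * 4.70e-08 = 0.0001034 s
tau = 0.1034 ms
Cutoff frequency: fc = 1 / (2*pi*R*C).
fc = 1 / (2*pi*0.0001034) = 1539.22 Hz

tau = 0.1034 ms, fc = 1539.22 Hz


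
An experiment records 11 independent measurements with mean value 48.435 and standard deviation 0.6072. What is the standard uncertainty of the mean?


The standard uncertainty for Type A evaluation is u = s / sqrt(n).
u = 0.6072 / sqrt(11)
u = 0.6072 / 3.3166
u = 0.1831

0.1831


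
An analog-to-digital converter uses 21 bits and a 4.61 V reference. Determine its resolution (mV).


The resolution (LSB) of an ADC is Vref / 2^n.
LSB = 4.61 / 2^21
LSB = 4.61 / 2097152
LSB = 2.2e-06 V = 0.00219822 mV

0.00219822 mV


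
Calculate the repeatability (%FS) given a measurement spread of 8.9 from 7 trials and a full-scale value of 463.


Repeatability = (spread / full scale) * 100%.
R = (8.9 / 463) * 100
R = 1.922 %FS

1.922 %FS


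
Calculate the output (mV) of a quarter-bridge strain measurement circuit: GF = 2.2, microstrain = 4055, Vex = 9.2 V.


Quarter bridge output: Vout = (GF * epsilon * Vex) / 4.
Vout = (2.2 * 4055e-6 * 9.2) / 4
Vout = 0.0820732 / 4 V
Vout = 0.0205183 V = 20.5183 mV

20.5183 mV


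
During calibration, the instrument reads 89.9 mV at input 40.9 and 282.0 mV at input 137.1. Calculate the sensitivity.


Sensitivity = (y2 - y1) / (x2 - x1).
S = (282.0 - 89.9) / (137.1 - 40.9)
S = 192.1 / 96.2
S = 1.9969 mV/unit

1.9969 mV/unit


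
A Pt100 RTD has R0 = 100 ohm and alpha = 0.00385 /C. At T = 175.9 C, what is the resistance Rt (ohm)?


The RTD equation: Rt = R0 * (1 + alpha * T).
Rt = 100 * (1 + 0.00385 * 175.9)
Rt = 100 * (1 + 0.677215)
Rt = 100 * 1.677215
Rt = 167.721 ohm

167.721 ohm


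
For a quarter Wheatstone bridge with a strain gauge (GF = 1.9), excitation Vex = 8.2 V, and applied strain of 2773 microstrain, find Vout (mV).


Quarter bridge output: Vout = (GF * epsilon * Vex) / 4.
Vout = (1.9 * 2773e-6 * 8.2) / 4
Vout = 0.04320334 / 4 V
Vout = 0.01080083 V = 10.8008 mV

10.8008 mV


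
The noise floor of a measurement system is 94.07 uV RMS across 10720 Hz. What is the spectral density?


Noise spectral density = Vrms / sqrt(BW).
NSD = 94.07 / sqrt(10720)
NSD = 94.07 / 103.5374
NSD = 0.9086 uV/sqrt(Hz)

0.9086 uV/sqrt(Hz)


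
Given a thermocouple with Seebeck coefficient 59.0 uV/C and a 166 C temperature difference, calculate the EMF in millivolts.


The thermocouple output V = sensitivity * dT.
V = 59.0 uV/C * 166 C
V = 9794.0 uV
V = 9.794 mV

9.794 mV


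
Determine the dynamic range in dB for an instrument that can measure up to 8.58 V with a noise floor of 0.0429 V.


Dynamic range = 20 * log10(Vmax / Vnoise).
DR = 20 * log10(8.58 / 0.0429)
DR = 20 * log10(200.0)
DR = 46.02 dB

46.02 dB


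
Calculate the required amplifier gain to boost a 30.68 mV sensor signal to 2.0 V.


Gain = Vout / Vin (converting to same units).
G = 2.0 V / 30.68 mV
G = 2000.0 mV / 30.68 mV
G = 65.19

65.19


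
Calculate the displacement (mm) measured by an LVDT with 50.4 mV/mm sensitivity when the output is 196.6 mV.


Displacement = Vout / sensitivity.
d = 196.6 / 50.4
d = 3.901 mm

3.901 mm


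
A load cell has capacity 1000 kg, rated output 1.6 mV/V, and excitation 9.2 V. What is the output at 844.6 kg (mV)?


Vout = rated_output * Vex * (load / capacity).
Vout = 1.6 * 9.2 * (844.6 / 1000)
Vout = 1.6 * 9.2 * 0.8446
Vout = 12.433 mV

12.433 mV


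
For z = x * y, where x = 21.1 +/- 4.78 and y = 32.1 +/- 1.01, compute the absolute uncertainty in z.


For a product z = x*y, the relative uncertainty is:
uz/z = sqrt((ux/x)^2 + (uy/y)^2)
Relative uncertainties: ux/x = 4.78/21.1 = 0.22654
uy/y = 1.01/32.1 = 0.031464
z = 21.1 * 32.1 = 677.3
uz = 677.3 * sqrt(0.22654^2 + 0.031464^2) = 154.911

154.911


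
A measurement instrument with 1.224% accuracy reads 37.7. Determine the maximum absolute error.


Absolute error = (accuracy% / 100) * reading.
Error = (1.224 / 100) * 37.7
Error = 0.01224 * 37.7
Error = 0.4614

0.4614


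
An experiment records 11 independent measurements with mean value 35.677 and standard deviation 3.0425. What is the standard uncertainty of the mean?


The standard uncertainty for Type A evaluation is u = s / sqrt(n).
u = 3.0425 / sqrt(11)
u = 3.0425 / 3.3166
u = 0.9173

0.9173


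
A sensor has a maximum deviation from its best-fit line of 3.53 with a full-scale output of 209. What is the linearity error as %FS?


Linearity error = (max deviation / full scale) * 100%.
Linearity = (3.53 / 209) * 100
Linearity = 1.689 %FS

1.689 %FS


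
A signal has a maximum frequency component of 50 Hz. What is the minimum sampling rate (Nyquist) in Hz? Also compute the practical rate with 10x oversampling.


By Nyquist theorem, fs_min = 2 * fmax.
fs_min = 2 * 50 = 100 Hz
Practical rate = 10 * fs_min = 10 * 100 = 1000 Hz

fs_min = 100 Hz, fs_practical = 1000 Hz


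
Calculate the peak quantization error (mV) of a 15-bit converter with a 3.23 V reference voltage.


The maximum quantization error is +/- LSB/2.
LSB = Vref / 2^n = 3.23 / 32768 = 9.857e-05 V
Max error = LSB / 2 = 9.857e-05 / 2 = 4.929e-05 V
Max error = 0.0493 mV

0.0493 mV


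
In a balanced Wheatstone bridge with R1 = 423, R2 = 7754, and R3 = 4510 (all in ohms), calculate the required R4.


At balance: R1*R4 = R2*R3, so R4 = R2*R3/R1.
R4 = 7754 * 4510 / 423
R4 = 34970540 / 423
R4 = 82672.67 ohm

82672.67 ohm


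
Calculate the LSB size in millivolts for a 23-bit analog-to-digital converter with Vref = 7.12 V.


The resolution (LSB) of an ADC is Vref / 2^n.
LSB = 7.12 / 2^23
LSB = 7.12 / 8388608
LSB = 8.5e-07 V = 0.00084877 mV

0.00084877 mV


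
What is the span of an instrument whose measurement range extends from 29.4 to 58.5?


Span = upper range - lower range.
Span = 58.5 - (29.4)
Span = 29.1

29.1


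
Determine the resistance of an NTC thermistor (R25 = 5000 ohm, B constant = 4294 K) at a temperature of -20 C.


NTC thermistor equation: Rt = R25 * exp(B * (1/T - 1/T25)).
T in Kelvin: 253.15 K, T25 = 298.15 K
1/T - 1/T25 = 1/253.15 - 1/298.15 = 0.00059621
B * (1/T - 1/T25) = 4294 * 0.00059621 = 2.5601
Rt = 5000 * exp(2.5601) = 64687.4 ohm

64687.4 ohm


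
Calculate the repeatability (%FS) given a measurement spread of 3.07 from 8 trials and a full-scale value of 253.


Repeatability = (spread / full scale) * 100%.
R = (3.07 / 253) * 100
R = 1.213 %FS

1.213 %FS


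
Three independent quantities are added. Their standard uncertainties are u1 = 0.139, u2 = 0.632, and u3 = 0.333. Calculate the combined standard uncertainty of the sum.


For a sum of independent quantities, uc = sqrt(u1^2 + u2^2 + u3^2).
uc = sqrt(0.139^2 + 0.632^2 + 0.333^2)
uc = sqrt(0.019321 + 0.399424 + 0.110889)
uc = 0.7278

0.7278


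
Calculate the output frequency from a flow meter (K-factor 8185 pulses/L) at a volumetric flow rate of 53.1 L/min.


Frequency = K * Q / 60 (converting L/min to L/s).
f = 8185 * 53.1 / 60
f = 434623.5 / 60
f = 7243.73 Hz

7243.73 Hz


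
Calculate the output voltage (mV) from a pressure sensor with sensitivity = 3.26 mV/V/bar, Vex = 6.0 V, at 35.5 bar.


Output = sensitivity * Vex * P.
Vout = 3.26 * 6.0 * 35.5
Vout = 19.56 * 35.5
Vout = 694.38 mV

694.38 mV


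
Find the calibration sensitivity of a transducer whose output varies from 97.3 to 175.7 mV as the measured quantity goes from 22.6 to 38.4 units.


Sensitivity = (y2 - y1) / (x2 - x1).
S = (175.7 - 97.3) / (38.4 - 22.6)
S = 78.4 / 15.8
S = 4.962 mV/unit

4.962 mV/unit


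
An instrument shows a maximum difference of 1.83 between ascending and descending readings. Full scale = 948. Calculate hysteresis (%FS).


Hysteresis = (max difference / full scale) * 100%.
H = (1.83 / 948) * 100
H = 0.193 %FS

0.193 %FS


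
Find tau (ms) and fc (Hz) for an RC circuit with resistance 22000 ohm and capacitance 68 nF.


Time constant: tau = R * C.
tau = 22000 * 6.80e-08 = 0.001496 s
tau = 1.496 ms
Cutoff frequency: fc = 1 / (2*pi*R*C).
fc = 1 / (2*pi*0.001496) = 106.39 Hz

tau = 1.496 ms, fc = 106.39 Hz


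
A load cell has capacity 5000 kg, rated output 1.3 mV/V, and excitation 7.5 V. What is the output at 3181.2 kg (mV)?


Vout = rated_output * Vex * (load / capacity).
Vout = 1.3 * 7.5 * (3181.2 / 5000)
Vout = 1.3 * 7.5 * 0.63624
Vout = 6.203 mV

6.203 mV


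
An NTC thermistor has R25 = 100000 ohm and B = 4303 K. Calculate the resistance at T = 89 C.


NTC thermistor equation: Rt = R25 * exp(B * (1/T - 1/T25)).
T in Kelvin: 362.15 K, T25 = 298.15 K
1/T - 1/T25 = 1/362.15 - 1/298.15 = -0.00059273
B * (1/T - 1/T25) = 4303 * -0.00059273 = -2.5505
Rt = 100000 * exp(-2.5505) = 7804.1 ohm

7804.1 ohm


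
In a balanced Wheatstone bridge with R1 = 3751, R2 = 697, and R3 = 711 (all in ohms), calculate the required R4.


At balance: R1*R4 = R2*R3, so R4 = R2*R3/R1.
R4 = 697 * 711 / 3751
R4 = 495567 / 3751
R4 = 132.12 ohm

132.12 ohm


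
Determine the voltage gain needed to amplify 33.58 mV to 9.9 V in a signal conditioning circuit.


Gain = Vout / Vin (converting to same units).
G = 9.9 V / 33.58 mV
G = 9900.0 mV / 33.58 mV
G = 294.82

294.82


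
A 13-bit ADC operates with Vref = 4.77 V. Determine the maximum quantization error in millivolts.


The maximum quantization error is +/- LSB/2.
LSB = Vref / 2^n = 4.77 / 8192 = 0.00058228 V
Max error = LSB / 2 = 0.00058228 / 2 = 0.00029114 V
Max error = 0.2911 mV

0.2911 mV


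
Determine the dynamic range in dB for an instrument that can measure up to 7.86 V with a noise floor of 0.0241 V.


Dynamic range = 20 * log10(Vmax / Vnoise).
DR = 20 * log10(7.86 / 0.0241)
DR = 20 * log10(326.14)
DR = 50.27 dB

50.27 dB


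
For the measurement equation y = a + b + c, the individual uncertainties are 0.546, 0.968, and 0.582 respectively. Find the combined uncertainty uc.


For a sum of independent quantities, uc = sqrt(u1^2 + u2^2 + u3^2).
uc = sqrt(0.546^2 + 0.968^2 + 0.582^2)
uc = sqrt(0.298116 + 0.937024 + 0.338724)
uc = 1.2545

1.2545


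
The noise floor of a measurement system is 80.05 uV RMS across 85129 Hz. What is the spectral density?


Noise spectral density = Vrms / sqrt(BW).
NSD = 80.05 / sqrt(85129)
NSD = 80.05 / 291.7687
NSD = 0.2744 uV/sqrt(Hz)

0.2744 uV/sqrt(Hz)


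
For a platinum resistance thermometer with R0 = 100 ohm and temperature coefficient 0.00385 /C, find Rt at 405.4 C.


The RTD equation: Rt = R0 * (1 + alpha * T).
Rt = 100 * (1 + 0.00385 * 405.4)
Rt = 100 * (1 + 1.56079)
Rt = 100 * 2.56079
Rt = 256.079 ohm

256.079 ohm


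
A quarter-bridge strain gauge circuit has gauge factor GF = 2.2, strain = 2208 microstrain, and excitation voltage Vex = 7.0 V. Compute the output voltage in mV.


Quarter bridge output: Vout = (GF * epsilon * Vex) / 4.
Vout = (2.2 * 2208e-6 * 7.0) / 4
Vout = 0.0340032 / 4 V
Vout = 0.0085008 V = 8.5008 mV

8.5008 mV


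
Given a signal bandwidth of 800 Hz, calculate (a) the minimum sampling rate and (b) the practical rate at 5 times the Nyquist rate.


By Nyquist theorem, fs_min = 2 * fmax.
fs_min = 2 * 800 = 1600 Hz
Practical rate = 5 * fs_min = 5 * 1600 = 8000 Hz

fs_min = 1600 Hz, fs_practical = 8000 Hz


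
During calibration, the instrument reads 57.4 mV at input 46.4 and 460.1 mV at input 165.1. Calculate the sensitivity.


Sensitivity = (y2 - y1) / (x2 - x1).
S = (460.1 - 57.4) / (165.1 - 46.4)
S = 402.7 / 118.7
S = 3.3926 mV/unit

3.3926 mV/unit


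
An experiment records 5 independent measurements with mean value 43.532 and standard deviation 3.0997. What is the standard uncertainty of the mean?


The standard uncertainty for Type A evaluation is u = s / sqrt(n).
u = 3.0997 / sqrt(5)
u = 3.0997 / 2.2361
u = 1.3862

1.3862


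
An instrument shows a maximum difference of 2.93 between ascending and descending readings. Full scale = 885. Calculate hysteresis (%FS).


Hysteresis = (max difference / full scale) * 100%.
H = (2.93 / 885) * 100
H = 0.331 %FS

0.331 %FS


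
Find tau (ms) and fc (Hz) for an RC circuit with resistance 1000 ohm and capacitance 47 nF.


Time constant: tau = R * C.
tau = 1000 * 4.70e-08 = 4.7e-05 s
tau = 0.047 ms
Cutoff frequency: fc = 1 / (2*pi*R*C).
fc = 1 / (2*pi*4.7e-05) = 3386.28 Hz

tau = 0.047 ms, fc = 3386.28 Hz


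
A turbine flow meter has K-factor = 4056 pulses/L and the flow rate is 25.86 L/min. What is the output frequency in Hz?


Frequency = K * Q / 60 (converting L/min to L/s).
f = 4056 * 25.86 / 60
f = 104888.16 / 60
f = 1748.14 Hz

1748.14 Hz


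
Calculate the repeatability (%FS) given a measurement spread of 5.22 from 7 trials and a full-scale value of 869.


Repeatability = (spread / full scale) * 100%.
R = (5.22 / 869) * 100
R = 0.601 %FS

0.601 %FS


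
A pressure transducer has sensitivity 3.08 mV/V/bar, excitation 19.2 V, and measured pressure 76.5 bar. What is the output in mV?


Output = sensitivity * Vex * P.
Vout = 3.08 * 19.2 * 76.5
Vout = 59.136 * 76.5
Vout = 4523.9 mV

4523.9 mV


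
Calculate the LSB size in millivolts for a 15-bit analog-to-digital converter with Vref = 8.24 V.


The resolution (LSB) of an ADC is Vref / 2^n.
LSB = 8.24 / 2^15
LSB = 8.24 / 32768
LSB = 0.00025146 V = 0.25146484 mV

0.25146484 mV


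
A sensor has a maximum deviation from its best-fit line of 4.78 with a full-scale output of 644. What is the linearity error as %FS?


Linearity error = (max deviation / full scale) * 100%.
Linearity = (4.78 / 644) * 100
Linearity = 0.742 %FS

0.742 %FS


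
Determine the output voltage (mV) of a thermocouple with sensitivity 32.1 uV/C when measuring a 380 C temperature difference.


The thermocouple output V = sensitivity * dT.
V = 32.1 uV/C * 380 C
V = 12198.0 uV
V = 12.198 mV

12.198 mV


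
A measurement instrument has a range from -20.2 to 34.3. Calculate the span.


Span = upper range - lower range.
Span = 34.3 - (-20.2)
Span = 54.5

54.5


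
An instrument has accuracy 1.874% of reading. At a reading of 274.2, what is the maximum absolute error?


Absolute error = (accuracy% / 100) * reading.
Error = (1.874 / 100) * 274.2
Error = 0.01874 * 274.2
Error = 5.1385

5.1385


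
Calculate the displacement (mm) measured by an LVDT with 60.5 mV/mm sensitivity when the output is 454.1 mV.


Displacement = Vout / sensitivity.
d = 454.1 / 60.5
d = 7.506 mm

7.506 mm


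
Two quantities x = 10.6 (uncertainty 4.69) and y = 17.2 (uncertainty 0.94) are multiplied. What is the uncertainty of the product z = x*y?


For a product z = x*y, the relative uncertainty is:
uz/z = sqrt((ux/x)^2 + (uy/y)^2)
Relative uncertainties: ux/x = 4.69/10.6 = 0.442453
uy/y = 0.94/17.2 = 0.054651
z = 10.6 * 17.2 = 182.3
uz = 182.3 * sqrt(0.442453^2 + 0.054651^2) = 81.281

81.281


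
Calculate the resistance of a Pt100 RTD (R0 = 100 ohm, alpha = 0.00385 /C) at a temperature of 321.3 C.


The RTD equation: Rt = R0 * (1 + alpha * T).
Rt = 100 * (1 + 0.00385 * 321.3)
Rt = 100 * (1 + 1.237005)
Rt = 100 * 2.237005
Rt = 223.7 ohm

223.7 ohm


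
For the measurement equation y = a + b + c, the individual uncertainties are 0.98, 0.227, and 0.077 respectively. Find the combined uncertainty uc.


For a sum of independent quantities, uc = sqrt(u1^2 + u2^2 + u3^2).
uc = sqrt(0.98^2 + 0.227^2 + 0.077^2)
uc = sqrt(0.9604 + 0.051529 + 0.005929)
uc = 1.0089

1.0089


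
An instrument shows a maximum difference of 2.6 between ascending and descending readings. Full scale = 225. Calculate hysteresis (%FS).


Hysteresis = (max difference / full scale) * 100%.
H = (2.6 / 225) * 100
H = 1.156 %FS

1.156 %FS


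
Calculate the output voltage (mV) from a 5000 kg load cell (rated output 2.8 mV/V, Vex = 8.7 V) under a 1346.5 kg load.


Vout = rated_output * Vex * (load / capacity).
Vout = 2.8 * 8.7 * (1346.5 / 5000)
Vout = 2.8 * 8.7 * 0.2693
Vout = 6.56 mV

6.56 mV


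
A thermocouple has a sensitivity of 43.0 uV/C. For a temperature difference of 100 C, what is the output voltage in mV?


The thermocouple output V = sensitivity * dT.
V = 43.0 uV/C * 100 C
V = 4300.0 uV
V = 4.3 mV

4.3 mV


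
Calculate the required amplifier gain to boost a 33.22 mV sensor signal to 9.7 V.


Gain = Vout / Vin (converting to same units).
G = 9.7 V / 33.22 mV
G = 9700.0 mV / 33.22 mV
G = 291.99

291.99


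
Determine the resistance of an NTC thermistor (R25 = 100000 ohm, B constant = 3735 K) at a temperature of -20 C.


NTC thermistor equation: Rt = R25 * exp(B * (1/T - 1/T25)).
T in Kelvin: 253.15 K, T25 = 298.15 K
1/T - 1/T25 = 1/253.15 - 1/298.15 = 0.00059621
B * (1/T - 1/T25) = 3735 * 0.00059621 = 2.2268
Rt = 100000 * exp(2.2268) = 927059.0 ohm

927059.0 ohm


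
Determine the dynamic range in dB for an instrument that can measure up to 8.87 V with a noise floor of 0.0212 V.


Dynamic range = 20 * log10(Vmax / Vnoise).
DR = 20 * log10(8.87 / 0.0212)
DR = 20 * log10(418.4)
DR = 52.43 dB

52.43 dB
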